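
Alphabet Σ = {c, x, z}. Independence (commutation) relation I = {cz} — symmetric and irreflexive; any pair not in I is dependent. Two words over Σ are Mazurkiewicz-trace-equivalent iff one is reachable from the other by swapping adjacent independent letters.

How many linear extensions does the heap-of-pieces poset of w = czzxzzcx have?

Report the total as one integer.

9

0(c) covers ∅
1(z) covers ∅
2(z) covers 1:z
3(x) covers 0:c, 2:z
4(z) covers 3:x
5(z) covers 4:z
6(c) covers 3:x
7(x) covers 5:z, 6:c
floor of heap: 0:c, 1:z
completions by unplaced set U, small U first (add the entries for U minus each lowest piece of U):
  |U|=1: {7}:1
  |U|=2: {5,7}:1  {6,7}:1
  |U|=3: {4,5,7}:1  {5,6,7}:2
  |U|=4: {4,5,6,7}:3
  |U|=5: {3,4,5,6,7}:3
  |U|=6: {0,3,4,5,6,7}:3  {2,3,4,5,6,7}:3
  start at 0(c): 3
  start at 1(z): 6
sum over floor = 9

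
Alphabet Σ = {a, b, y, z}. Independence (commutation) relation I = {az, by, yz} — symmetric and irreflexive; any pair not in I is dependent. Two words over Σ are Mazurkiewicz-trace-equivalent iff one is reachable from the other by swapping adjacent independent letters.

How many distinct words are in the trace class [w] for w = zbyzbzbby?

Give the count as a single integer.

drop 0:z onto floor
drop 1:b onto {0:z}
drop 2:y onto floor
drop 3:z onto {1:b}
drop 4:b onto {3:z}
drop 5:z onto {4:b}
drop 6:b onto {5:z}
drop 7:b onto {6:b}
drop 8:y onto {2:y}
ground layer = {0:z, 2:y}
drop-orders for the pieces not yet dropped (sum over which currently-grounded one goes next):
  1 to go: {7} 1  {8} 1
  2 to go: {2,8} 1  {6,7} 1  {7,8} 2
  3 to go: {2,7,8} 3  {5,6,7} 1  {6,7,8} 3
  4 to go: {2,6,7,8} 6  {4,5,6,7} 1  {5,6,7,8} 4
  5 to go: {2,5,6,7,8} 10  {3,4,5,6,7} 1  {4,5,6,7,8} 5
  6 to go: {1,3,4,5,6,7} 1  {2,4,5,6,7,8} 15  {3,4,5,6,7,8} 6
  7 to go: {0,1,3,4,5,6,7} 1  {1,3,4,5,6,7,8} 7  {2,3,4,5,6,7,8} 21
  if 0:z drops first: 28 orders
  if 2:y drops first: 8 orders
heap linearizations: 36

36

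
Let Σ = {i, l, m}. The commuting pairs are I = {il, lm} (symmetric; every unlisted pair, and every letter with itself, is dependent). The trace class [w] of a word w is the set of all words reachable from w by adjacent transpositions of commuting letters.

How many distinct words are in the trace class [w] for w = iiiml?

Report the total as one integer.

#0=i has no predecessor
#1=i depends on [0:i]
#2=i depends on [1:i]
#3=m depends on [2:i]
#4=l has no predecessor
sources: [0:i, 4:l]
N(rest) = Σ N(rest − s) over sources s of rest; N(one piece) = 1:
  size 1 → [3]=1  [4]=1
  size 2 → [2,3]=1  [3,4]=2
  size 3 → [1,2,3]=1  [2,3,4]=3
  first=0(i) contributes 4
  first=4(l) contributes 1
|[w]| = 5

5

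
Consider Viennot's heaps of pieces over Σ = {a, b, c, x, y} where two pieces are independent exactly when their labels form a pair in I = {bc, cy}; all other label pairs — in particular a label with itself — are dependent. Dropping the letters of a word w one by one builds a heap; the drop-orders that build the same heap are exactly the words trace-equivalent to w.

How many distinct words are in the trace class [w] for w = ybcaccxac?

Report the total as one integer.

3

drop 0:y onto floor
drop 1:b onto {0:y}
drop 2:c onto floor
drop 3:a onto {1:b, 2:c}
drop 4:c onto {3:a}
drop 5:c onto {4:c}
drop 6:x onto {5:c}
drop 7:a onto {6:x}
drop 8:c onto {7:a}
ground layer = {0:y, 2:c}
drop-orders for the pieces not yet dropped (sum over which currently-grounded one goes next):
  1 to go: {8} 1
  2 to go: {7,8} 1
  3 to go: {6,7,8} 1
  4 to go: {5,6,7,8} 1
  5 to go: {4,5,6,7,8} 1
  6 to go: {3,4,5,6,7,8} 1
  7 to go: {1,3,4,5,6,7,8} 1  {2,3,4,5,6,7,8} 1
  if 0:y drops first: 2 orders
  if 2:c drops first: 1 orders
heap linearizations: 3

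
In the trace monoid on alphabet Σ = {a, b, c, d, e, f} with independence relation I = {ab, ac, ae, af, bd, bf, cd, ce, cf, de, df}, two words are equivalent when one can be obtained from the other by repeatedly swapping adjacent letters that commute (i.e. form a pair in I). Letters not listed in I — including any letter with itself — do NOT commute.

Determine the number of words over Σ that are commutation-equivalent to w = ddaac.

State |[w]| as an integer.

5

#0=d has no predecessor
#1=d depends on [0:d]
#2=a depends on [1:d]
#3=a depends on [2:a]
#4=c has no predecessor
sources: [0:d, 4:c]
N(rest) = Σ N(rest − s) over sources s of rest; N(one piece) = 1:
  size 1 → [3]=1  [4]=1
  size 2 → [2,3]=1  [3,4]=2
  size 3 → [1,2,3]=1  [2,3,4]=3
  first=0(d) contributes 4
  first=4(c) contributes 1
|[w]| = 5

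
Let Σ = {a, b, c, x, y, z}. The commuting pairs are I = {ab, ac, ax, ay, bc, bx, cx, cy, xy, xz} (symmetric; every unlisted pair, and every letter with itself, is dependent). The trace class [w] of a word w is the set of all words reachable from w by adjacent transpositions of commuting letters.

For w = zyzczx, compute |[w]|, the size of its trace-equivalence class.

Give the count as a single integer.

6

drop 0:z onto floor
drop 1:y onto {0:z}
drop 2:z onto {1:y}
drop 3:c onto {2:z}
drop 4:z onto {3:c}
drop 5:x onto floor
ground layer = {0:z, 5:x}
drop-orders for the pieces not yet dropped (sum over which currently-grounded one goes next):
  1 to go: {4} 1  {5} 1
  2 to go: {3,4} 1  {4,5} 2
  3 to go: {2,3,4} 1  {3,4,5} 3
  4 to go: {1,2,3,4} 1  {2,3,4,5} 4
  if 0:z drops first: 5 orders
  if 5:x drops first: 1 orders
heap linearizations: 6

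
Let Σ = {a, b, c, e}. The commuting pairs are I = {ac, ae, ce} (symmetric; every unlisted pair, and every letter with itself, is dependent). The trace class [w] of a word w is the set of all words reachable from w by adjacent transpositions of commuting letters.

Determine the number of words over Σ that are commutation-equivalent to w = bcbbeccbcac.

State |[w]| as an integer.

9

0(b) covers ∅
1(c) covers 0:b
2(b) covers 1:c
3(b) covers 2:b
4(e) covers 3:b
5(c) covers 3:b
6(c) covers 5:c
7(b) covers 4:e, 6:c
8(c) covers 7:b
9(a) covers 7:b
10(c) covers 8:c
floor of heap: 0:b
completions by unplaced set U, small U first (add the entries for U minus each lowest piece of U):
  |U|=1: {9}:1  {10}:1
  |U|=2: {8,10}:1  {9,10}:2
  |U|=3: {8,9,10}:3
  |U|=4: {7,8,9,10}:3
  |U|=5: {4,7,8,9,10}:3  {6,7,8,9,10}:3
  |U|=6: {4,6,7,8,9,10}:6  {5,6,7,8,9,10}:3
  |U|=7: {4,5,6,7,8,9,10}:9
  |U|=8: {3,4,5,6,7,8,9,10}:9
  |U|=9: {2,3,4,5,6,7,8,9,10}:9
  start at 0(b): 9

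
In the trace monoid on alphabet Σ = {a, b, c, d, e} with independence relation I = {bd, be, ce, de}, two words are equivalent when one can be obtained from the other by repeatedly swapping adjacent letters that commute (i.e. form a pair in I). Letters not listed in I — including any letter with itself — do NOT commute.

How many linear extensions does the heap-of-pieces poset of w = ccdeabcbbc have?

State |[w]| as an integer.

0(c) covers ∅
1(c) covers 0:c
2(d) covers 1:c
3(e) covers ∅
4(a) covers 2:d, 3:e
5(b) covers 4:a
6(c) covers 5:b
7(b) covers 6:c
8(b) covers 7:b
9(c) covers 8:b
floor of heap: 0:c, 3:e
completions by unplaced set U, small U first (add the entries for U minus each lowest piece of U):
  |U|=1: {9}:1
  |U|=2: {8,9}:1
  |U|=3: {7,8,9}:1
  |U|=4: {6,7,8,9}:1
  |U|=5: {5,6,7,8,9}:1
  |U|=6: {4,5,6,7,8,9}:1
  |U|=7: {2,4,5,6,7,8,9}:1  {3,4,5,6,7,8,9}:1
  |U|=8: {1,2,4,5,6,7,8,9}:1  {2,3,4,5,6,7,8,9}:2
  start at 0(c): 3
  start at 3(e): 1
sum over floor = 4

4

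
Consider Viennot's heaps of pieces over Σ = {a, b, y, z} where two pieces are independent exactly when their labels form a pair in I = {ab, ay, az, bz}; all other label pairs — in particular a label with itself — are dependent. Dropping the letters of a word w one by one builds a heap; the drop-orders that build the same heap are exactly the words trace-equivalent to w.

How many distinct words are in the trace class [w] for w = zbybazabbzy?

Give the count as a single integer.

drop 0:z onto floor
drop 1:b onto floor
drop 2:y onto {0:z, 1:b}
drop 3:b onto {2:y}
drop 4:a onto floor
drop 5:z onto {2:y}
drop 6:a onto {4:a}
drop 7:b onto {3:b}
drop 8:b onto {7:b}
drop 9:z onto {5:z}
drop 10:y onto {8:b, 9:z}
ground layer = {0:z, 1:b, 4:a}
drop-orders for the pieces not yet dropped (sum over which currently-grounded one goes next):
  1 to go: {6} 1  {10} 1
  2 to go: {4,6} 1  {6,10} 2  {8,10} 1  {9,10} 1
  3 to go: {4,6,10} 3  {5,9,10} 1  {6,8,10} 3  {6,9,10} 3  {7,8,10} 1  {8,9,10} 2
  4 to go: {3,7,8,10} 1  {4,6,8,10} 6  {4,6,9,10} 6  {5,6,9,10} 4  {5,8,9,10} 3  {6,7,8,10} 4  {6,8,9,10} 8  {7,8,9,10} 3
  5 to go: {3,6,7,8,10} 5  {3,7,8,9,10} 4  {4,5,6,9,10} 10  {4,6,7,8,10} 10  {4,6,8,9,10} 20  {5,6,8,9,10} 15  {5,7,8,9,10} 6  {6,7,8,9,10} 15
  6 to go: {3,4,6,7,8,10} 15  {3,5,7,8,9,10} 10  {3,6,7,8,9,10} 24  {4,5,6,8,9,10} 45  {4,6,7,8,9,10} 45  {5,6,7,8,9,10} 36
  7 to go: {2,3,5,7,8,9,10} 10  {3,4,6,7,8,9,10} 84  {3,5,6,7,8,9,10} 70  {4,5,6,7,8,9,10} 126
  8 to go: {0,2,3,5,7,8,9,10} 10  {1,2,3,5,7,8,9,10} 10  {2,3,5,6,7,8,9,10} 80  {3,4,5,6,7,8,9,10} 280
  9 to go: {0,1,2,3,5,7,8,9,10} 20  {0,2,3,5,6,7,8,9,10} 90  {1,2,3,5,6,7,8,9,10} 90  {2,3,4,5,6,7,8,9,10} 360
  if 0:z drops first: 450 orders
  if 1:b drops first: 450 orders
  if 4:a drops first: 200 orders
heap linearizations: 1100

1100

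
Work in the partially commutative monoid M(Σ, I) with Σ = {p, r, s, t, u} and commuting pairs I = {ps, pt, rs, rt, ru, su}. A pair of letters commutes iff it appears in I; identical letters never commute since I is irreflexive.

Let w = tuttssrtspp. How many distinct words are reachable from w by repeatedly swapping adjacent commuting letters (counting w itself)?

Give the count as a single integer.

140

drop 0:t onto floor
drop 1:u onto {0:t}
drop 2:t onto {1:u}
drop 3:t onto {2:t}
drop 4:s onto {3:t}
drop 5:s onto {4:s}
drop 6:r onto floor
drop 7:t onto {5:s}
drop 8:s onto {7:t}
drop 9:p onto {1:u, 6:r}
drop 10:p onto {9:p}
ground layer = {0:t, 6:r}
drop-orders for the pieces not yet dropped (sum over which currently-grounded one goes next):
  1 to go: {8} 1  {10} 1
  2 to go: {7,8} 1  {8,10} 2  {9,10} 1
  3 to go: {5,7,8} 1  {6,9,10} 1  {7,8,10} 3  {8,9,10} 3
  4 to go: {4,5,7,8} 1  {5,7,8,10} 4  {6,8,9,10} 4  {7,8,9,10} 6
  5 to go: {3,4,5,7,8} 1  {4,5,7,8,10} 5  {5,7,8,9,10} 10  {6,7,8,9,10} 10
  6 to go: {2,3,4,5,7,8} 1  {3,4,5,7,8,10} 6  {4,5,7,8,9,10} 15  {5,6,7,8,9,10} 20
  7 to go: {2,3,4,5,7,8,10} 7  {3,4,5,7,8,9,10} 21  {4,5,6,7,8,9,10} 35
  8 to go: {2,3,4,5,7,8,9,10} 28  {3,4,5,6,7,8,9,10} 56
  9 to go: {1,2,3,4,5,7,8,9,10} 28  {2,3,4,5,6,7,8,9,10} 84
  if 0:t drops first: 112 orders
  if 6:r drops first: 28 orders
heap linearizations: 140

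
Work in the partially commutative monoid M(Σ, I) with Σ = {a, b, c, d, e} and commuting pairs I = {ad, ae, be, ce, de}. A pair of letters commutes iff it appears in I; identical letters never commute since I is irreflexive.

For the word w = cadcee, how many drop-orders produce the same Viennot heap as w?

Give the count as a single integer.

30

drop 0:c onto floor
drop 1:a onto {0:c}
drop 2:d onto {0:c}
drop 3:c onto {1:a, 2:d}
drop 4:e onto floor
drop 5:e onto {4:e}
ground layer = {0:c, 4:e}
drop-orders for the pieces not yet dropped (sum over which currently-grounded one goes next):
  1 to go: {3} 1  {5} 1
  2 to go: {1,3} 1  {2,3} 1  {3,5} 2  {4,5} 1
  3 to go: {1,2,3} 2  {1,3,5} 3  {2,3,5} 3  {3,4,5} 3
  4 to go: {0,1,2,3} 2  {1,2,3,5} 8  {1,3,4,5} 6  {2,3,4,5} 6
  if 0:c drops first: 20 orders
  if 4:e drops first: 10 orders
heap linearizations: 30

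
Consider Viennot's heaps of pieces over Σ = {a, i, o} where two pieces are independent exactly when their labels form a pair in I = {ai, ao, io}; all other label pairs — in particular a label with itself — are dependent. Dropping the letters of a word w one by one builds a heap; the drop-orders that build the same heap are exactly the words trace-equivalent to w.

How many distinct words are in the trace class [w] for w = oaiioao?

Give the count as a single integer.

0(o) covers ∅
1(a) covers ∅
2(i) covers ∅
3(i) covers 2:i
4(o) covers 0:o
5(a) covers 1:a
6(o) covers 4:o
floor of heap: 0:o, 1:a, 2:i
completions by unplaced set U, small U first (add the entries for U minus each lowest piece of U):
  |U|=1: {3}:1  {5}:1  {6}:1
  |U|=2: {1,5}:1  {2,3}:1  {3,5}:2  {3,6}:2  {4,6}:1  {5,6}:2
  |U|=3: {0,4,6}:1  {1,3,5}:3  {1,5,6}:3  {2,3,5}:3  {2,3,6}:3  {3,4,6}:3  {3,5,6}:6  {4,5,6}:3
  |U|=4: {0,3,4,6}:4  {0,4,5,6}:4  {1,2,3,5}:6  {1,3,5,6}:12  {1,4,5,6}:6  {2,3,4,6}:6  {2,3,5,6}:12  {3,4,5,6}:12
  |U|=5: {0,1,4,5,6}:10  {0,2,3,4,6}:10  {0,3,4,5,6}:20  {1,2,3,5,6}:30  {1,3,4,5,6}:30  {2,3,4,5,6}:30
  start at 0(o): 90
  start at 1(a): 60
  start at 2(i): 60
sum over floor = 210

210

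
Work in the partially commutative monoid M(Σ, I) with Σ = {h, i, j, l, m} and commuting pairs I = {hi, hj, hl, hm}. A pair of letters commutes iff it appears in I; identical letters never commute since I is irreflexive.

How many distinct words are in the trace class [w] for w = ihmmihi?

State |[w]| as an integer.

21

0(i) covers ∅
1(h) covers ∅
2(m) covers 0:i
3(m) covers 2:m
4(i) covers 3:m
5(h) covers 1:h
6(i) covers 4:i
floor of heap: 0:i, 1:h
completions by unplaced set U, small U first (add the entries for U minus each lowest piece of U):
  |U|=1: {5}:1  {6}:1
  |U|=2: {1,5}:1  {4,6}:1  {5,6}:2
  |U|=3: {1,5,6}:3  {3,4,6}:1  {4,5,6}:3
  |U|=4: {1,4,5,6}:6  {2,3,4,6}:1  {3,4,5,6}:4
  |U|=5: {0,2,3,4,6}:1  {1,3,4,5,6}:10  {2,3,4,5,6}:5
  start at 0(i): 15
  start at 1(h): 6
sum over floor = 21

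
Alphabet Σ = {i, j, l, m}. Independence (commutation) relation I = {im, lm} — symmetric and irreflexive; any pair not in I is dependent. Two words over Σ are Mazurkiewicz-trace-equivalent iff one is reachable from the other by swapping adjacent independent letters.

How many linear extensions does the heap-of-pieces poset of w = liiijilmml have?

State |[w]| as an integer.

#0=l has no predecessor
#1=i depends on [0:l]
#2=i depends on [1:i]
#3=i depends on [2:i]
#4=j depends on [3:i]
#5=i depends on [4:j]
#6=l depends on [5:i]
#7=m depends on [4:j]
#8=m depends on [7:m]
#9=l depends on [6:l]
sources: [0:l]
N(rest) = Σ N(rest − s) over sources s of rest; N(one piece) = 1:
  size 1 → [8]=1  [9]=1
  size 2 → [6,9]=1  [7,8]=1  [8,9]=2
  size 3 → [5,6,9]=1  [6,8,9]=3  [7,8,9]=3
  size 4 → [5,6,8,9]=4  [6,7,8,9]=6
  size 5 → [5,6,7,8,9]=10
  size 6 → [4,5,6,7,8,9]=10
  size 7 → [3,4,5,6,7,8,9]=10
  size 8 → [2,3,4,5,6,7,8,9]=10
  first=0(l) contributes 10

10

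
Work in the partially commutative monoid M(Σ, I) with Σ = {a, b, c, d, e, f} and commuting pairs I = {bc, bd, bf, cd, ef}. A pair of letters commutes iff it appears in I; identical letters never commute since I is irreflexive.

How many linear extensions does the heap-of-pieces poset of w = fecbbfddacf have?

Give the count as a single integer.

piece 0:f — minimal
piece 1:e — minimal
piece 2:c rests on {0:f, 1:e}
piece 3:b rests on {1:e}
piece 4:b rests on {3:b}
piece 5:f rests on {2:c}
piece 6:d rests on {5:f}
piece 7:d rests on {6:d}
piece 8:a rests on {4:b, 7:d}
piece 9:c rests on {8:a}
piece 10:f rests on {9:c}
minimal pieces: {0:f, 1:e}
ways to finish when only these pieces remain (= sum over removing one remaining piece with nothing left below it):
  1 left: {10}→1
  2 left: {9,10}→1
  3 left: {8,9,10}→1
  4 left: {4,8,9,10}→1  {7,8,9,10}→1
  5 left: {3,4,8,9,10}→1  {4,7,8,9,10}→2  {6,7,8,9,10}→1
  6 left: {3,4,7,8,9,10}→3  {4,6,7,8,9,10}→3  {5,6,7,8,9,10}→1
  7 left: {2,5,6,7,8,9,10}→1  {3,4,6,7,8,9,10}→6  {4,5,6,7,8,9,10}→4
  8 left: {0,2,5,6,7,8,9,10}→1  {2,4,5,6,7,8,9,10}→5  {3,4,5,6,7,8,9,10}→10
  9 left: {0,2,4,5,6,7,8,9,10}→6  {2,3,4,5,6,7,8,9,10}→15
  placing 0:f first → 15 extensions
  placing 1:e first → 21 extensions
total linear extensions = 36

36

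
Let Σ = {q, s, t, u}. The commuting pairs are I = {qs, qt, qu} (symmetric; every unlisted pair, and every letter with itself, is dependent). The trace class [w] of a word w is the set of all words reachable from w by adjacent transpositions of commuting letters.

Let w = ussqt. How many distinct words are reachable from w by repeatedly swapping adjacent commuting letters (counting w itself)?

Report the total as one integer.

5

#0=u has no predecessor
#1=s depends on [0:u]
#2=s depends on [1:s]
#3=q has no predecessor
#4=t depends on [2:s]
sources: [0:u, 3:q]
N(rest) = Σ N(rest − s) over sources s of rest; N(one piece) = 1:
  size 1 → [3]=1  [4]=1
  size 2 → [2,4]=1  [3,4]=2
  size 3 → [1,2,4]=1  [2,3,4]=3
  first=0(u) contributes 4
  first=3(q) contributes 1
|[w]| = 5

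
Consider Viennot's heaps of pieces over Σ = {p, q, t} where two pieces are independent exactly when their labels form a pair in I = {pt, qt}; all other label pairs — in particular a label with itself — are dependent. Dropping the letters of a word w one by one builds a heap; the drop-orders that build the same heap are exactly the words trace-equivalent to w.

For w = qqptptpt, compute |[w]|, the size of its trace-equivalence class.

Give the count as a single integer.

drop 0:q onto floor
drop 1:q onto {0:q}
drop 2:p onto {1:q}
drop 3:t onto floor
drop 4:p onto {2:p}
drop 5:t onto {3:t}
drop 6:p onto {4:p}
drop 7:t onto {5:t}
ground layer = {0:q, 3:t}
drop-orders for the pieces not yet dropped (sum over which currently-grounded one goes next):
  1 to go: {6} 1  {7} 1
  2 to go: {4,6} 1  {5,7} 1  {6,7} 2
  3 to go: {2,4,6} 1  {3,5,7} 1  {4,6,7} 3  {5,6,7} 3
  4 to go: {1,2,4,6} 1  {2,4,6,7} 4  {3,5,6,7} 4  {4,5,6,7} 6
  5 to go: {0,1,2,4,6} 1  {1,2,4,6,7} 5  {2,4,5,6,7} 10  {3,4,5,6,7} 10
  6 to go: {0,1,2,4,6,7} 6  {1,2,4,5,6,7} 15  {2,3,4,5,6,7} 20
  if 0:q drops first: 35 orders
  if 3:t drops first: 21 orders
heap linearizations: 56

56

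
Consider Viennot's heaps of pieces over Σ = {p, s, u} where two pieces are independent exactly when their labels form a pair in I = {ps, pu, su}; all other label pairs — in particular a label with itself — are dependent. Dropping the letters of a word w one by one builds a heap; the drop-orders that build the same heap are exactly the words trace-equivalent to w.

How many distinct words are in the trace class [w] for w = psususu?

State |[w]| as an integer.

#0=p has no predecessor
#1=s has no predecessor
#2=u has no predecessor
#3=s depends on [1:s]
#4=u depends on [2:u]
#5=s depends on [3:s]
#6=u depends on [4:u]
sources: [0:p, 1:s, 2:u]
N(rest) = Σ N(rest − s) over sources s of rest; N(one piece) = 1:
  size 1 → [0]=1  [5]=1  [6]=1
  size 2 → [0,5]=2  [0,6]=2  [3,5]=1  [4,6]=1  [5,6]=2
  size 3 → [0,3,5]=3  [0,4,6]=3  [0,5,6]=6  [1,3,5]=1  [2,4,6]=1  [3,5,6]=3  [4,5,6]=3
  size 4 → [0,1,3,5]=4  [0,2,4,6]=4  [0,3,5,6]=12  [0,4,5,6]=12  [1,3,5,6]=4  [2,4,5,6]=4  [3,4,5,6]=6
  size 5 → [0,1,3,5,6]=20  [0,2,4,5,6]=20  [0,3,4,5,6]=30  [1,3,4,5,6]=10  [2,3,4,5,6]=10
  first=0(p) contributes 20
  first=1(s) contributes 60
  first=2(u) contributes 60
|[w]| = 140

140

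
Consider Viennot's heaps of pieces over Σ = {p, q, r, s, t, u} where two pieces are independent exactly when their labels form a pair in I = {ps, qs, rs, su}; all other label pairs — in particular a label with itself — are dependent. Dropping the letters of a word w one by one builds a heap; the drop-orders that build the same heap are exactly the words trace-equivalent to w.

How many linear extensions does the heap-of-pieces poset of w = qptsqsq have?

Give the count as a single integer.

#0=q has no predecessor
#1=p depends on [0:q]
#2=t depends on [1:p]
#3=s depends on [2:t]
#4=q depends on [2:t]
#5=s depends on [3:s]
#6=q depends on [4:q]
sources: [0:q]
N(rest) = Σ N(rest − s) over sources s of rest; N(one piece) = 1:
  size 1 → [5]=1  [6]=1
  size 2 → [3,5]=1  [4,6]=1  [5,6]=2
  size 3 → [3,5,6]=3  [4,5,6]=3
  size 4 → [3,4,5,6]=6
  size 5 → [2,3,4,5,6]=6
  first=0(q) contributes 6

6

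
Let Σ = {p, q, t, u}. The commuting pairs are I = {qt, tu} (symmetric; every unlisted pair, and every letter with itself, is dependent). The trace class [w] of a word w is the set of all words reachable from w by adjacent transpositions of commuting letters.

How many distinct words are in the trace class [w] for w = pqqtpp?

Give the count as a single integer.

#0=p has no predecessor
#1=q depends on [0:p]
#2=q depends on [1:q]
#3=t depends on [0:p]
#4=p depends on [2:q, 3:t]
#5=p depends on [4:p]
sources: [0:p]
N(rest) = Σ N(rest − s) over sources s of rest; N(one piece) = 1:
  size 1 → [5]=1
  size 2 → [4,5]=1
  size 3 → [2,4,5]=1  [3,4,5]=1
  size 4 → [1,2,4,5]=1  [2,3,4,5]=2
  first=0(p) contributes 3

3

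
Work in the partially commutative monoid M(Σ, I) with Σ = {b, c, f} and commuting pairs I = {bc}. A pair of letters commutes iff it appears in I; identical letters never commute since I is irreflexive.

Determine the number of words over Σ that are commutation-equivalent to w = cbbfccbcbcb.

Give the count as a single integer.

#0=c has no predecessor
#1=b has no predecessor
#2=b depends on [1:b]
#3=f depends on [0:c, 2:b]
#4=c depends on [3:f]
#5=c depends on [4:c]
#6=b depends on [3:f]
#7=c depends on [5:c]
#8=b depends on [6:b]
#9=c depends on [7:c]
#10=b depends on [8:b]
sources: [0:c, 1:b]
N(rest) = Σ N(rest − s) over sources s of rest; N(one piece) = 1:
  size 1 → [9]=1  [10]=1
  size 2 → [7,9]=1  [8,10]=1  [9,10]=2
  size 3 → [5,7,9]=1  [6,8,10]=1  [7,9,10]=3  [8,9,10]=3
  size 4 → [4,5,7,9]=1  [5,7,9,10]=4  [6,8,9,10]=4  [7,8,9,10]=6
  size 5 → [4,5,7,9,10]=5  [5,7,8,9,10]=10  [6,7,8,9,10]=10
  size 6 → [4,5,7,8,9,10]=15  [5,6,7,8,9,10]=20
  size 7 → [4,5,6,7,8,9,10]=35
  size 8 → [3,4,5,6,7,8,9,10]=35
  size 9 → [0,3,4,5,6,7,8,9,10]=35  [2,3,4,5,6,7,8,9,10]=35
  first=0(c) contributes 35
  first=1(b) contributes 70
|[w]| = 105

105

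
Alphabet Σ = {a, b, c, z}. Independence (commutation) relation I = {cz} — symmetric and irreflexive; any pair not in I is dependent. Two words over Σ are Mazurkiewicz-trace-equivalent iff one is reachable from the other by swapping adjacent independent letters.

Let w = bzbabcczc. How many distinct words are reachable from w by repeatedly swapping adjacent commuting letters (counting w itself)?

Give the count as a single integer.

drop 0:b onto floor
drop 1:z onto {0:b}
drop 2:b onto {1:z}
drop 3:a onto {2:b}
drop 4:b onto {3:a}
drop 5:c onto {4:b}
drop 6:c onto {5:c}
drop 7:z onto {4:b}
drop 8:c onto {6:c}
ground layer = {0:b}
drop-orders for the pieces not yet dropped (sum over which currently-grounded one goes next):
  1 to go: {7} 1  {8} 1
  2 to go: {6,8} 1  {7,8} 2
  3 to go: {5,6,8} 1  {6,7,8} 3
  4 to go: {5,6,7,8} 4
  5 to go: {4,5,6,7,8} 4
  6 to go: {3,4,5,6,7,8} 4
  7 to go: {2,3,4,5,6,7,8} 4
  if 0:b drops first: 4 orders

4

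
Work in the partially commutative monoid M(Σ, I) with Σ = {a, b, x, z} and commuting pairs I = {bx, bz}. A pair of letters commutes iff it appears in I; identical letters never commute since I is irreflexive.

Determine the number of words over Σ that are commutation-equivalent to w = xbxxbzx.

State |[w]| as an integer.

0(x) covers ∅
1(b) covers ∅
2(x) covers 0:x
3(x) covers 2:x
4(b) covers 1:b
5(z) covers 3:x
6(x) covers 5:z
floor of heap: 0:x, 1:b
completions by unplaced set U, small U first (add the entries for U minus each lowest piece of U):
  |U|=1: {4}:1  {6}:1
  |U|=2: {1,4}:1  {4,6}:2  {5,6}:1
  |U|=3: {1,4,6}:3  {3,5,6}:1  {4,5,6}:3
  |U|=4: {1,4,5,6}:6  {2,3,5,6}:1  {3,4,5,6}:4
  |U|=5: {0,2,3,5,6}:1  {1,3,4,5,6}:10  {2,3,4,5,6}:5
  start at 0(x): 15
  start at 1(b): 6
sum over floor = 21

21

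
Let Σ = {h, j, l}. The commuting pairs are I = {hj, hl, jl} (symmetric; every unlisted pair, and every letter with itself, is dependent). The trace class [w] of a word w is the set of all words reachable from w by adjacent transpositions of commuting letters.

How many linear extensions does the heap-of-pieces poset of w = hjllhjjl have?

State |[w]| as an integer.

560

drop 0:h onto floor
drop 1:j onto floor
drop 2:l onto floor
drop 3:l onto {2:l}
drop 4:h onto {0:h}
drop 5:j onto {1:j}
drop 6:j onto {5:j}
drop 7:l onto {3:l}
ground layer = {0:h, 1:j, 2:l}
drop-orders for the pieces not yet dropped (sum over which currently-grounded one goes next):
  1 to go: {4} 1  {6} 1  {7} 1
  2 to go: {0,4} 1  {3,7} 1  {4,6} 2  {4,7} 2  {5,6} 1  {6,7} 2
  3 to go: {0,4,6} 3  {0,4,7} 3  {1,5,6} 1  {2,3,7} 1  {3,4,7} 3  {3,6,7} 3  {4,5,6} 3  {4,6,7} 6  {5,6,7} 3
  4 to go: {0,3,4,7} 6  {0,4,5,6} 6  {0,4,6,7} 12  {1,4,5,6} 4  {1,5,6,7} 4  {2,3,4,7} 4  {2,3,6,7} 4  {3,4,6,7} 12  {3,5,6,7} 6  {4,5,6,7} 12
  5 to go: {0,1,4,5,6} 10  {0,2,3,4,7} 10  {0,3,4,6,7} 30  {0,4,5,6,7} 30  {1,3,5,6,7} 10  {1,4,5,6,7} 20  {2,3,4,6,7} 20  {2,3,5,6,7} 10  {3,4,5,6,7} 30
  6 to go: {0,1,4,5,6,7} 60  {0,2,3,4,6,7} 60  {0,3,4,5,6,7} 90  {1,2,3,5,6,7} 20  {1,3,4,5,6,7} 60  {2,3,4,5,6,7} 60
  if 0:h drops first: 140 orders
  if 1:j drops first: 210 orders
  if 2:l drops first: 210 orders
heap linearizations: 560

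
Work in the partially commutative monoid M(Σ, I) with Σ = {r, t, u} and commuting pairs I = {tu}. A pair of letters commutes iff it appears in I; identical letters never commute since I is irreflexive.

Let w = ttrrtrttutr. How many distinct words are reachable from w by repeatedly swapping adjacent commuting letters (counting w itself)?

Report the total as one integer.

piece 0:t — minimal
piece 1:t rests on {0:t}
piece 2:r rests on {1:t}
piece 3:r rests on {2:r}
piece 4:t rests on {3:r}
piece 5:r rests on {4:t}
piece 6:t rests on {5:r}
piece 7:t rests on {6:t}
piece 8:u rests on {5:r}
piece 9:t rests on {7:t}
piece 10:r rests on {8:u, 9:t}
minimal pieces: {0:t}
ways to finish when only these pieces remain (= sum over removing one remaining piece with nothing left below it):
  1 left: {10}→1
  2 left: {8,10}→1  {9,10}→1
  3 left: {7,9,10}→1  {8,9,10}→2
  4 left: {6,7,9,10}→1  {7,8,9,10}→3
  5 left: {6,7,8,9,10}→4
  6 left: {5,6,7,8,9,10}→4
  7 left: {4,5,6,7,8,9,10}→4
  8 left: {3,4,5,6,7,8,9,10}→4
  9 left: {2,3,4,5,6,7,8,9,10}→4
  placing 0:t first → 4 extensions

4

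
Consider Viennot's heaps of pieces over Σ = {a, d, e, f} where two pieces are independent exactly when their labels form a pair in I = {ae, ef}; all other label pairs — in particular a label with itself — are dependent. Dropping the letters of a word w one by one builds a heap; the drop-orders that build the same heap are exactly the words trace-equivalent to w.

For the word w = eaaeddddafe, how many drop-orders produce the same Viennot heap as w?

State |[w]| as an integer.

0(e) covers ∅
1(a) covers ∅
2(a) covers 1:a
3(e) covers 0:e
4(d) covers 2:a, 3:e
5(d) covers 4:d
6(d) covers 5:d
7(d) covers 6:d
8(a) covers 7:d
9(f) covers 8:a
10(e) covers 7:d
floor of heap: 0:e, 1:a
completions by unplaced set U, small U first (add the entries for U minus each lowest piece of U):
  |U|=1: {9}:1  {10}:1
  |U|=2: {8,9}:1  {9,10}:2
  |U|=3: {8,9,10}:3
  |U|=4: {7,8,9,10}:3
  |U|=5: {6,7,8,9,10}:3
  |U|=6: {5,6,7,8,9,10}:3
  |U|=7: {4,5,6,7,8,9,10}:3
  |U|=8: {2,4,5,6,7,8,9,10}:3  {3,4,5,6,7,8,9,10}:3
  |U|=9: {0,3,4,5,6,7,8,9,10}:3  {1,2,4,5,6,7,8,9,10}:3  {2,3,4,5,6,7,8,9,10}:6
  start at 0(e): 9
  start at 1(a): 9
sum over floor = 18

18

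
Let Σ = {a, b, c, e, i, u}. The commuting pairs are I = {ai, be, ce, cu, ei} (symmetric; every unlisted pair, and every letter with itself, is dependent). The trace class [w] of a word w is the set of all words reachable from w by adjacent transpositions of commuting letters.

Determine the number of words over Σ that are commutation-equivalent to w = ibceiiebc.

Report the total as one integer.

#0=i has no predecessor
#1=b depends on [0:i]
#2=c depends on [1:b]
#3=e has no predecessor
#4=i depends on [2:c]
#5=i depends on [4:i]
#6=e depends on [3:e]
#7=b depends on [5:i]
#8=c depends on [7:b]
sources: [0:i, 3:e]
N(rest) = Σ N(rest − s) over sources s of rest; N(one piece) = 1:
  size 1 → [6]=1  [8]=1
  size 2 → [3,6]=1  [6,8]=2  [7,8]=1
  size 3 → [3,6,8]=3  [5,7,8]=1  [6,7,8]=3
  size 4 → [3,6,7,8]=6  [4,5,7,8]=1  [5,6,7,8]=4
  size 5 → [2,4,5,7,8]=1  [3,5,6,7,8]=10  [4,5,6,7,8]=5
  size 6 → [1,2,4,5,7,8]=1  [2,4,5,6,7,8]=6  [3,4,5,6,7,8]=15
  size 7 → [0,1,2,4,5,7,8]=1  [1,2,4,5,6,7,8]=7  [2,3,4,5,6,7,8]=21
  first=0(i) contributes 28
  first=3(e) contributes 8
|[w]| = 36

36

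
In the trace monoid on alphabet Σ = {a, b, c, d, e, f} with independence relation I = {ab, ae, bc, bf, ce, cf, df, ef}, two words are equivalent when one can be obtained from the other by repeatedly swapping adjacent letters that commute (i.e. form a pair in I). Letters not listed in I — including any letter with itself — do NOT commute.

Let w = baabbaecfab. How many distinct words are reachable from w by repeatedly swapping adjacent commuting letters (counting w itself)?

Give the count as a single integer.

#0=b has no predecessor
#1=a has no predecessor
#2=a depends on [1:a]
#3=b depends on [0:b]
#4=b depends on [3:b]
#5=a depends on [2:a]
#6=e depends on [4:b]
#7=c depends on [5:a]
#8=f depends on [5:a]
#9=a depends on [7:c, 8:f]
#10=b depends on [6:e]
sources: [0:b, 1:a]
N(rest) = Σ N(rest − s) over sources s of rest; N(one piece) = 1:
  size 1 → [9]=1  [10]=1
  size 2 → [6,10]=1  [7,9]=1  [8,9]=1  [9,10]=2
  size 3 → [4,6,10]=1  [6,9,10]=3  [7,8,9]=2  [7,9,10]=3  [8,9,10]=3
  size 4 → [3,4,6,10]=1  [4,6,9,10]=4  [5,7,8,9]=2  [6,7,9,10]=6  [6,8,9,10]=6  [7,8,9,10]=8
  size 5 → [0,3,4,6,10]=1  [2,5,7,8,9]=2  [3,4,6,9,10]=5  [4,6,7,9,10]=10  [4,6,8,9,10]=10  [5,7,8,9,10]=10  [6,7,8,9,10]=20
  size 6 → [0,3,4,6,9,10]=6  [1,2,5,7,8,9]=2  [2,5,7,8,9,10]=12  [3,4,6,7,9,10]=15  [3,4,6,8,9,10]=15  [4,6,7,8,9,10]=40  [5,6,7,8,9,10]=30
  size 7 → [0,3,4,6,7,9,10]=21  [0,3,4,6,8,9,10]=21  [1,2,5,7,8,9,10]=14  [2,5,6,7,8,9,10]=42  [3,4,6,7,8,9,10]=70  [4,5,6,7,8,9,10]=70
  size 8 → [0,3,4,6,7,8,9,10]=112  [1,2,5,6,7,8,9,10]=56  [2,4,5,6,7,8,9,10]=112  [3,4,5,6,7,8,9,10]=140
  size 9 → [0,3,4,5,6,7,8,9,10]=252  [1,2,4,5,6,7,8,9,10]=168  [2,3,4,5,6,7,8,9,10]=252
  first=0(b) contributes 420
  first=1(a) contributes 504
|[w]| = 924

924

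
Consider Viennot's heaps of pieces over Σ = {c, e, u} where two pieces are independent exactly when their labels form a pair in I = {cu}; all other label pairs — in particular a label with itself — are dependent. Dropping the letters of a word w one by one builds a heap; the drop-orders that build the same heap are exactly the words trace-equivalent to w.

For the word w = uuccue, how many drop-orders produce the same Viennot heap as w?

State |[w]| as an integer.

10

0(u) covers ∅
1(u) covers 0:u
2(c) covers ∅
3(c) covers 2:c
4(u) covers 1:u
5(e) covers 3:c, 4:u
floor of heap: 0:u, 2:c
completions by unplaced set U, small U first (add the entries for U minus each lowest piece of U):
  |U|=1: {5}:1
  |U|=2: {3,5}:1  {4,5}:1
  |U|=3: {1,4,5}:1  {2,3,5}:1  {3,4,5}:2
  |U|=4: {0,1,4,5}:1  {1,3,4,5}:3  {2,3,4,5}:3
  start at 0(u): 6
  start at 2(c): 4
sum over floor = 10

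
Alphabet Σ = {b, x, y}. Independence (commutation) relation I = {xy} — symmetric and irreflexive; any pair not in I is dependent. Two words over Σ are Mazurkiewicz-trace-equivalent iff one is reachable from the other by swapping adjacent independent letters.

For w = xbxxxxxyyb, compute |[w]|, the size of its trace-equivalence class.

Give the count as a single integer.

21

drop 0:x onto floor
drop 1:b onto {0:x}
drop 2:x onto {1:b}
drop 3:x onto {2:x}
drop 4:x onto {3:x}
drop 5:x onto {4:x}
drop 6:x onto {5:x}
drop 7:y onto {1:b}
drop 8:y onto {7:y}
drop 9:b onto {6:x, 8:y}
ground layer = {0:x}
drop-orders for the pieces not yet dropped (sum over which currently-grounded one goes next):
  1 to go: {9} 1
  2 to go: {6,9} 1  {8,9} 1
  3 to go: {5,6,9} 1  {6,8,9} 2  {7,8,9} 1
  4 to go: {4,5,6,9} 1  {5,6,8,9} 3  {6,7,8,9} 3
  5 to go: {3,4,5,6,9} 1  {4,5,6,8,9} 4  {5,6,7,8,9} 6
  6 to go: {2,3,4,5,6,9} 1  {3,4,5,6,8,9} 5  {4,5,6,7,8,9} 10
  7 to go: {2,3,4,5,6,8,9} 6  {3,4,5,6,7,8,9} 15
  8 to go: {2,3,4,5,6,7,8,9} 21
  if 0:x drops first: 21 orders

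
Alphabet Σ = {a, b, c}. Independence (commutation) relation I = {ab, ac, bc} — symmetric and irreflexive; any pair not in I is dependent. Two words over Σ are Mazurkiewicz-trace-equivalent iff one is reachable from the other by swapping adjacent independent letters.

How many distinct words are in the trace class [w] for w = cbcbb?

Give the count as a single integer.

0(c) covers ∅
1(b) covers ∅
2(c) covers 0:c
3(b) covers 1:b
4(b) covers 3:b
floor of heap: 0:c, 1:b
completions by unplaced set U, small U first (add the entries for U minus each lowest piece of U):
  |U|=1: {2}:1  {4}:1
  |U|=2: {0,2}:1  {2,4}:2  {3,4}:1
  |U|=3: {0,2,4}:3  {1,3,4}:1  {2,3,4}:3
  start at 0(c): 4
  start at 1(b): 6
sum over floor = 10

10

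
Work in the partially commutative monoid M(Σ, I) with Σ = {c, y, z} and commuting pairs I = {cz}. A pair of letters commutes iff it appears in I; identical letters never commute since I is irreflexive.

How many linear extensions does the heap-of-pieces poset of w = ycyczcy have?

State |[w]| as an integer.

#0=y has no predecessor
#1=c depends on [0:y]
#2=y depends on [1:c]
#3=c depends on [2:y]
#4=z depends on [2:y]
#5=c depends on [3:c]
#6=y depends on [4:z, 5:c]
sources: [0:y]
N(rest) = Σ N(rest − s) over sources s of rest; N(one piece) = 1:
  size 1 → [6]=1
  size 2 → [4,6]=1  [5,6]=1
  size 3 → [3,5,6]=1  [4,5,6]=2
  size 4 → [3,4,5,6]=3
  size 5 → [2,3,4,5,6]=3
  first=0(y) contributes 3

3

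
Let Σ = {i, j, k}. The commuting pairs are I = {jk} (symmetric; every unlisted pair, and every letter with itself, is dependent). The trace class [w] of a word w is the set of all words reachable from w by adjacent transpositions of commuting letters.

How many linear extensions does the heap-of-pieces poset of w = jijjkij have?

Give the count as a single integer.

3

#0=j has no predecessor
#1=i depends on [0:j]
#2=j depends on [1:i]
#3=j depends on [2:j]
#4=k depends on [1:i]
#5=i depends on [3:j, 4:k]
#6=j depends on [5:i]
sources: [0:j]
N(rest) = Σ N(rest − s) over sources s of rest; N(one piece) = 1:
  size 1 → [6]=1
  size 2 → [5,6]=1
  size 3 → [3,5,6]=1  [4,5,6]=1
  size 4 → [2,3,5,6]=1  [3,4,5,6]=2
  size 5 → [2,3,4,5,6]=3
  first=0(j) contributes 3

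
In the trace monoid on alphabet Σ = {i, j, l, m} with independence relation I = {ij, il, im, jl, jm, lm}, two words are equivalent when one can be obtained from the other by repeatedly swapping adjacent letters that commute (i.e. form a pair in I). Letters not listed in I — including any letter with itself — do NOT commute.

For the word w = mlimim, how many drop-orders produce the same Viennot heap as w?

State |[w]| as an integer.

60

drop 0:m onto floor
drop 1:l onto floor
drop 2:i onto floor
drop 3:m onto {0:m}
drop 4:i onto {2:i}
drop 5:m onto {3:m}
ground layer = {0:m, 1:l, 2:i}
drop-orders for the pieces not yet dropped (sum over which currently-grounded one goes next):
  1 to go: {1} 1  {4} 1  {5} 1
  2 to go: {1,4} 2  {1,5} 2  {2,4} 1  {3,5} 1  {4,5} 2
  3 to go: {0,3,5} 1  {1,2,4} 3  {1,3,5} 3  {1,4,5} 6  {2,4,5} 3  {3,4,5} 3
  4 to go: {0,1,3,5} 4  {0,3,4,5} 4  {1,2,4,5} 12  {1,3,4,5} 12  {2,3,4,5} 6
  if 0:m drops first: 30 orders
  if 1:l drops first: 10 orders
  if 2:i drops first: 20 orders
heap linearizations: 60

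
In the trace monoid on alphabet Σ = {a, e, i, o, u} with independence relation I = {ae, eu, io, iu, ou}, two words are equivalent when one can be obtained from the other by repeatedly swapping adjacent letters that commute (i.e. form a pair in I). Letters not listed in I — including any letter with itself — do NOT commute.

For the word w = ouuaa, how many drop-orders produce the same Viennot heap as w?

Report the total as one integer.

drop 0:o onto floor
drop 1:u onto floor
drop 2:u onto {1:u}
drop 3:a onto {0:o, 2:u}
drop 4:a onto {3:a}
ground layer = {0:o, 1:u}
drop-orders for the pieces not yet dropped (sum over which currently-grounded one goes next):
  1 to go: {4} 1
  2 to go: {3,4} 1
  3 to go: {0,3,4} 1  {2,3,4} 1
  if 0:o drops first: 1 orders
  if 1:u drops first: 2 orders
heap linearizations: 3

3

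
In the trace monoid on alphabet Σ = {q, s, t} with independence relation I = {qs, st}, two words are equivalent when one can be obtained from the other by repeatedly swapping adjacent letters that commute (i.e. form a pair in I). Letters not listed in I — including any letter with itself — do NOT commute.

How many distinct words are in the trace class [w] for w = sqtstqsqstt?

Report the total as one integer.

330

piece 0:s — minimal
piece 1:q — minimal
piece 2:t rests on {1:q}
piece 3:s rests on {0:s}
piece 4:t rests on {2:t}
piece 5:q rests on {4:t}
piece 6:s rests on {3:s}
piece 7:q rests on {5:q}
piece 8:s rests on {6:s}
piece 9:t rests on {7:q}
piece 10:t rests on {9:t}
minimal pieces: {0:s, 1:q}
ways to finish when only these pieces remain (= sum over removing one remaining piece with nothing left below it):
  1 left: {8}→1  {10}→1
  2 left: {6,8}→1  {8,10}→2  {9,10}→1
  3 left: {3,6,8}→1  {6,8,10}→3  {7,9,10}→1  {8,9,10}→3
  4 left: {0,3,6,8}→1  {3,6,8,10}→4  {5,7,9,10}→1  {6,8,9,10}→6  {7,8,9,10}→4
  5 left: {0,3,6,8,10}→5  {3,6,8,9,10}→10  {4,5,7,9,10}→1  {5,7,8,9,10}→5  {6,7,8,9,10}→10
  6 left: {0,3,6,8,9,10}→15  {2,4,5,7,9,10}→1  {3,6,7,8,9,10}→20  {4,5,7,8,9,10}→6  {5,6,7,8,9,10}→15
  7 left: {0,3,6,7,8,9,10}→35  {1,2,4,5,7,9,10}→1  {2,4,5,7,8,9,10}→7  {3,5,6,7,8,9,10}→35  {4,5,6,7,8,9,10}→21
  8 left: {0,3,5,6,7,8,9,10}→70  {1,2,4,5,7,8,9,10}→8  {2,4,5,6,7,8,9,10}→28  {3,4,5,6,7,8,9,10}→56
  9 left: {0,3,4,5,6,7,8,9,10}→126  {1,2,4,5,6,7,8,9,10}→36  {2,3,4,5,6,7,8,9,10}→84
  placing 0:s first → 120 extensions
  placing 1:q first → 210 extensions
total linear extensions = 330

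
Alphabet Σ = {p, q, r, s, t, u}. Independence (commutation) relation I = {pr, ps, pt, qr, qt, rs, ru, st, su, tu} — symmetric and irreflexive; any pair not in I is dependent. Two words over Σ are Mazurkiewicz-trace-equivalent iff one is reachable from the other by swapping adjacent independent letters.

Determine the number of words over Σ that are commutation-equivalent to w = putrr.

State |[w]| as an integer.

10

piece 0:p — minimal
piece 1:u rests on {0:p}
piece 2:t — minimal
piece 3:r rests on {2:t}
piece 4:r rests on {3:r}
minimal pieces: {0:p, 2:t}
ways to finish when only these pieces remain (= sum over removing one remaining piece with nothing left below it):
  1 left: {1}→1  {4}→1
  2 left: {0,1}→1  {1,4}→2  {3,4}→1
  3 left: {0,1,4}→3  {1,3,4}→3  {2,3,4}→1
  placing 0:p first → 4 extensions
  placing 2:t first → 6 extensions
total linear extensions = 10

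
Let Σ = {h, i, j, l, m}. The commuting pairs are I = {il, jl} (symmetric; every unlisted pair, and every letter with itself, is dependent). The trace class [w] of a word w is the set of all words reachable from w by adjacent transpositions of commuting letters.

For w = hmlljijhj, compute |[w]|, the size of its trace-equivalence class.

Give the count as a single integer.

10

piece 0:h — minimal
piece 1:m rests on {0:h}
piece 2:l rests on {1:m}
piece 3:l rests on {2:l}
piece 4:j rests on {1:m}
piece 5:i rests on {4:j}
piece 6:j rests on {5:i}
piece 7:h rests on {3:l, 6:j}
piece 8:j rests on {7:h}
minimal pieces: {0:h}
ways to finish when only these pieces remain (= sum over removing one remaining piece with nothing left below it):
  1 left: {8}→1
  2 left: {7,8}→1
  3 left: {3,7,8}→1  {6,7,8}→1
  4 left: {2,3,7,8}→1  {3,6,7,8}→2  {5,6,7,8}→1
  5 left: {2,3,6,7,8}→3  {3,5,6,7,8}→3  {4,5,6,7,8}→1
  6 left: {2,3,5,6,7,8}→6  {3,4,5,6,7,8}→4
  7 left: {2,3,4,5,6,7,8}→10
  placing 0:h first → 10 extensions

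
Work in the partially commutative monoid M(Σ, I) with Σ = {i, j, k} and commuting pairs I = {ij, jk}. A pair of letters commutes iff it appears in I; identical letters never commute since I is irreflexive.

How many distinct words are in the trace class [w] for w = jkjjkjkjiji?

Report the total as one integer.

462

#0=j has no predecessor
#1=k has no predecessor
#2=j depends on [0:j]
#3=j depends on [2:j]
#4=k depends on [1:k]
#5=j depends on [3:j]
#6=k depends on [4:k]
#7=j depends on [5:j]
#8=i depends on [6:k]
#9=j depends on [7:j]
#10=i depends on [8:i]
sources: [0:j, 1:k]
N(rest) = Σ N(rest − s) over sources s of rest; N(one piece) = 1:
  size 1 → [9]=1  [10]=1
  size 2 → [7,9]=1  [8,10]=1  [9,10]=2
  size 3 → [5,7,9]=1  [6,8,10]=1  [7,9,10]=3  [8,9,10]=3
  size 4 → [3,5,7,9]=1  [4,6,8,10]=1  [5,7,9,10]=4  [6,8,9,10]=4  [7,8,9,10]=6
  size 5 → [1,4,6,8,10]=1  [2,3,5,7,9]=1  [3,5,7,9,10]=5  [4,6,8,9,10]=5  [5,7,8,9,10]=10  [6,7,8,9,10]=10
  size 6 → [0,2,3,5,7,9]=1  [1,4,6,8,9,10]=6  [2,3,5,7,9,10]=6  [3,5,7,8,9,10]=15  [4,6,7,8,9,10]=15  [5,6,7,8,9,10]=20
  size 7 → [0,2,3,5,7,9,10]=7  [1,4,6,7,8,9,10]=21  [2,3,5,7,8,9,10]=21  [3,5,6,7,8,9,10]=35  [4,5,6,7,8,9,10]=35
  size 8 → [0,2,3,5,7,8,9,10]=28  [1,4,5,6,7,8,9,10]=56  [2,3,5,6,7,8,9,10]=56  [3,4,5,6,7,8,9,10]=70
  size 9 → [0,2,3,5,6,7,8,9,10]=84  [1,3,4,5,6,7,8,9,10]=126  [2,3,4,5,6,7,8,9,10]=126
  first=0(j) contributes 252
  first=1(k) contributes 210
|[w]| = 462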